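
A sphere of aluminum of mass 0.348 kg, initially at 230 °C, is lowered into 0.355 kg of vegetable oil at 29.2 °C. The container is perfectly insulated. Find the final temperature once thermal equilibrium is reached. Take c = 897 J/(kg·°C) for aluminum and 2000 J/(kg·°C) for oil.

Setting the total heat transfer to zero:
0.348·897·(T − 230) + 0.355·2000·(T − 29.2) = 0
(312.16 + 710) T = 312.16·230 + 710·29.2
T = 92528/1022.2 ≈ 90.52 °C

T_f ≈ 90.5 °C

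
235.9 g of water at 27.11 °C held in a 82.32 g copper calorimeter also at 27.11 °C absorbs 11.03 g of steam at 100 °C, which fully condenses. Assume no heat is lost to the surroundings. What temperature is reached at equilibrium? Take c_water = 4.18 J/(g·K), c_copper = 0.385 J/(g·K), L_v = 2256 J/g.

T_f ≈ 53.7 °C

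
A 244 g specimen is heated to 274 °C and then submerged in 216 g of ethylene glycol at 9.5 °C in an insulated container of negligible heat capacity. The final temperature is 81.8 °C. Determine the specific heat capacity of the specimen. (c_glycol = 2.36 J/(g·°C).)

c ≈ 0.786 J/(g·°C)

m_s c (T_s − T_f) = m_glycol c_glycol (T_f − T_0):
244×c×(274 − 81.8) = 216×2.36×(81.8 − 9.5)
46897 c = 36856  ⇒  c ≈ 0.7859 J/(g·°C)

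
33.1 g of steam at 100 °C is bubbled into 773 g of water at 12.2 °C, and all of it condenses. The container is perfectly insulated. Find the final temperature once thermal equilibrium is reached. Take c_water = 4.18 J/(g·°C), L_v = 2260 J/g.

Energy balance with sensible and latent terms:
condense steam: −33.1×2260 = −74806; condensate cools 100→T: 33.1×4.18×(T − 100) = 138.36(T − 100); original water: 3231.1(T − 12.2)
3369.5 T = 74806 + 13836 + 39420 = 128062
T ≈ 38.01 °C (< 100 °C, so full condensation is consistent).

T_f ≈ 38.0 °C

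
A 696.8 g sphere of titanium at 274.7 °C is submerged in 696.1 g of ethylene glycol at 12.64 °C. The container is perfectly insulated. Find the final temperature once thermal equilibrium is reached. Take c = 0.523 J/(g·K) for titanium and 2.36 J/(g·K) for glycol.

T_f ≈ 60.2 °C

Taking heat into each body as positive, Σ m c ΔT = 0:
696.8×0.523×(T − 274.7) + 696.1×2.36×(T − 12.64) = 0
364.43(T − 274.7) + 1642.8(T − 12.64) = 0
(364.43 + 1642.8) T = 364.43×274.7 + 1642.8×12.64
T = 120873 / 2007.2 = 60.2 °C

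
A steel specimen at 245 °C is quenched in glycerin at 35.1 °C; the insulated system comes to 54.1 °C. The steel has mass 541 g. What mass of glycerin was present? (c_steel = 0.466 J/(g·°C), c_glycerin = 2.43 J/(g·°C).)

Heat gained plus heat lost sum to zero:
541·0.466·(54.1 − 245) + m·2.43·(54.1 − 35.1) = 0
46.17 m = 48127
m = 48127/46.17 ≈ 1042 g

m ≈ 1040 g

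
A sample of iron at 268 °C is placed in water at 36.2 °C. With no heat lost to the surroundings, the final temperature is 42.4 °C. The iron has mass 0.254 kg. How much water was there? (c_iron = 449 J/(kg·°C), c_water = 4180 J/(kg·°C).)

m ≈ 0.993 kg

Taking heat into each body as positive, Σ m c ΔT = 0:
0.254·449·(42.4 − 268) + m·4180·(42.4 − 36.2) = 0
25916 m = 25729
m = 25729/25916 ≈ 0.9928 kg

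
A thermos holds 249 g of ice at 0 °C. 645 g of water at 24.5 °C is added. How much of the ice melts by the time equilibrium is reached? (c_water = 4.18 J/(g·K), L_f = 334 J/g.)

m_melted ≈ 198 g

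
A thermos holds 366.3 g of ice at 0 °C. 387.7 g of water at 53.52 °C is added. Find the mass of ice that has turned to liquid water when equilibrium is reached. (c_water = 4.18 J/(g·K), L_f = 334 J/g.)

Water can give up m c ΔT = 387.7×4.18×53.52 = 86734 J before reaching 0 °C.
Melting all 366.3 g of ice would need 366.3×334 = 122344 J.
Since 86734 < 122344 J, not all the ice melts; equilibrium is at 0 °C.
Mass melted = 86734/334 ≈ 259.7 g.

m_melted ≈ 260 g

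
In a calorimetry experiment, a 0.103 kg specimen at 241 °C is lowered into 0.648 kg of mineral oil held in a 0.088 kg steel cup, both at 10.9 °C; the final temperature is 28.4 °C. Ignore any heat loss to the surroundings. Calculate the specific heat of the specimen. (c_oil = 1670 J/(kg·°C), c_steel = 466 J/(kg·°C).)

c ≈ 898 J/(kg·°C)

Conservation of energy gives ΣQ = 0:
0.103×c×(28.4 − 241) + 0.648×1670×(28.4 − 10.9) + 0.088×466×(28.4 − 10.9) = 0
-21.9 c = -19655
c = -19655/-21.9 ≈ 897.6 J/(kg·°C)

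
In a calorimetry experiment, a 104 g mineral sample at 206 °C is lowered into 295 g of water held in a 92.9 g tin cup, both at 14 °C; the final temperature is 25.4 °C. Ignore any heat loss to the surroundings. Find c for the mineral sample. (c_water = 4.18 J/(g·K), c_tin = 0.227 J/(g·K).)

c ≈ 0.761 J/(g·K)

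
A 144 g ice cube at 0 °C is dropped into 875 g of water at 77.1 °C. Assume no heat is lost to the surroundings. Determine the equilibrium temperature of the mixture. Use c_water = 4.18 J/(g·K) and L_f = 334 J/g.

Energy balance with sensible and latent terms:
fusion: m_ice L_f = 144·334 = 48096
  warm the meltwater: 601.92 T
  water cools: 875·4.18·(T − 77.1) = 3657.5(T − 77.1)
4259.4 T = 281993 − 48096 = 233897
T ≈ 54.91 °C — above 0 °C, consistent with complete melting.

T_f ≈ 54.9 °C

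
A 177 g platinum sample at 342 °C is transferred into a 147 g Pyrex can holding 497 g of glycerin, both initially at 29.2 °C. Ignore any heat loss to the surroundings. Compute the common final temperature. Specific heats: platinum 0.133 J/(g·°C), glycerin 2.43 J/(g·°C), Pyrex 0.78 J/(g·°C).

T_f ≈ 34.7 °C

With ΣQ=0 the equilibrium temperature is the m·c-weighted mean:
T_f = (23.54×342 + 1207.7×29.2 + 114.66×29.2) / (23.54 + 1207.7 + 114.66)
    = 46664 / 1345.9 ≈ 34.67 °C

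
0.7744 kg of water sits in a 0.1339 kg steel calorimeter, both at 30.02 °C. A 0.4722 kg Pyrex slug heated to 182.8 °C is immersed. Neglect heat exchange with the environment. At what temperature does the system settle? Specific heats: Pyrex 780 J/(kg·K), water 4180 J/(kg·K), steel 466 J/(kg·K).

Heat gained plus heat lost sum to zero:
0.4722*780*(T − 182.8) + 0.7744*4180*(T − 30.02) + 0.1339*466*(T − 30.02) = 0
3667.7 T = 166376
T = 166376/3667.7 ≈ 45.36 °C

T_f ≈ 45.4 °C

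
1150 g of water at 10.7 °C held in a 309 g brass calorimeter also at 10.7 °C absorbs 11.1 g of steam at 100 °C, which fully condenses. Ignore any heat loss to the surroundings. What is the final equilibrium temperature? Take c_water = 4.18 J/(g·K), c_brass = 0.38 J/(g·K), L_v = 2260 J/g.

T_f ≈ 16.6 °C

Conservation of energy gives ΣQ = 0:
condense steam: −11.1×2260 = −25086; condensed water 100 °C→T: 46.4(T − 100); original water: 4807(T − 10.7); brass cup: 309×0.38×(T − 10.7) = 117.42(T − 10.7)
4970.8 T = 25086 + 4639.8 + 52691 = 82417
T ≈ 16.58 °C (< 100 °C, so full condensation is consistent).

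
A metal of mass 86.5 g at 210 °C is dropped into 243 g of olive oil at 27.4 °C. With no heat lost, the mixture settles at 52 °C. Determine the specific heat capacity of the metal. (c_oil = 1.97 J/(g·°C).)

m_s c (T_s − T_f) = m_oil c_oil (T_f − T_0):
86.5×c×(210 − 52) = 243×1.97×(52 − 27.4)
13667 c = 11776  ⇒  c ≈ 0.8617 J/(g·°C)

c ≈ 0.862 J/(g·°C)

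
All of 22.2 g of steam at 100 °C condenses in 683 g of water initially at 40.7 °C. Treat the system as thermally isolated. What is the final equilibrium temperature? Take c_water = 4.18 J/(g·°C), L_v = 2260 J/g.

Sum of m c ΔT and latent-heat terms is zero:
latent heat released on condensation: 22.2×2260 = 50172; condensate cools 100→T: 22.2×4.18×(T − 100) = 92.8(T − 100); original water: 2854.9(T − 40.7)
2947.7 T = 50172 + 9279.6 + 116196 = 175648
T ≈ 59.59 °C — below 100 °C, confirming all the steam condensed.

T_f ≈ 59.6 °C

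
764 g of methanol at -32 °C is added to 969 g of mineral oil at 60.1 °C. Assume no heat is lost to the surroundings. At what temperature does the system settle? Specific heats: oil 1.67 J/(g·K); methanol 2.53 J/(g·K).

Set heat shed by the hot body equal to heat absorbed by the cold body:
969·1.67·(60.1 − T) = 764·2.53·(T − (-32))
1618.2(60.1 − T) = 1932.9(T − (-32))
3551.1 T = 35402  ⇒  T ≈ 9.97 °C

T_f ≈ 10.0 °C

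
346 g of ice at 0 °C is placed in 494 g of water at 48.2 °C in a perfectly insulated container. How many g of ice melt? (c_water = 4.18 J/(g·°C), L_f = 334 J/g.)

m_melted ≈ 298 g

Heat available from the water dropping to 0 °C: 494×4.18×48.2 = 99529 J.
To melt every bit of ice: 346×334 = 115564 J.
99529 J < 115564 J, so only part of the ice melts and the system sits at 0 °C.
m_melted×334 = 99529  ⇒  m_melted ≈ 298 g.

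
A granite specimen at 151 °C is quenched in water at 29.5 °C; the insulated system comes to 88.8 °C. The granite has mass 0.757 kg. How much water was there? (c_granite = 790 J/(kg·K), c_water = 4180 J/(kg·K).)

m ≈ 0.15 kg

Energy conservation, ΣQ = 0:
0.757·790·(88.8 − 151) + m·4180·(88.8 − 29.5) = 0
247874 m = 37197
m = 37197/247874 ≈ 0.1501 kg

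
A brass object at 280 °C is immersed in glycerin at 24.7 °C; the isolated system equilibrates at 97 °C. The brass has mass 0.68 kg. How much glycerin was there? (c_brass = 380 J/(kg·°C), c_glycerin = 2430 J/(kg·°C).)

m ≈ 0.269 kg

|Q_brass| = |Q_glycerin|:
0.68×380×(280 − 97) = m×2430×(97 − 24.7)
175689 m = 47287  ⇒  m ≈ 0.2692 kg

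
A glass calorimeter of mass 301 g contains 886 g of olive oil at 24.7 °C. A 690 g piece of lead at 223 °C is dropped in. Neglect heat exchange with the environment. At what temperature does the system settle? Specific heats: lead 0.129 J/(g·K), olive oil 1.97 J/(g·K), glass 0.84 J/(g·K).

T_f ≈ 33.2 °C

With ΣQ=0 the equilibrium temperature is the m·c-weighted mean:
T_f = (89.01*223 + 1745.4*24.7 + 252.84*24.7) / (89.01 + 1745.4 + 252.84)
    = 69206 / 2087.3 ≈ 33.16 °C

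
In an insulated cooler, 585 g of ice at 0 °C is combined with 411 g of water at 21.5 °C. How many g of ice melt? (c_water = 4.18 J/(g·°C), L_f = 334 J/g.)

m_melted ≈ 111 g

Water can give up m c ΔT = 411·4.18·21.5 = 36937 J before reaching 0 °C.
To melt every bit of ice: 585·334 = 195390 J.
That's not enough to melt it all — equilibrium is at 0 °C with ice remaining.
Mass melted = 36937/334 ≈ 110.6 g.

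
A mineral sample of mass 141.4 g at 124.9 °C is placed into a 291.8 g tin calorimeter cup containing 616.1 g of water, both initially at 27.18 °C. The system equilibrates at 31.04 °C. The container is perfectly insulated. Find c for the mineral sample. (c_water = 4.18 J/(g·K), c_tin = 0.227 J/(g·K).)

c ≈ 0.768 J/(g·K)

Net heat exchanged in the isolated system is zero:
141.4×c×(31.04 − 124.9) + 616.1×4.18×(31.04 − 27.18) + 291.8×0.227×(31.04 − 27.18) = 0
-13272 c = -10196
c = -10196/-13272 ≈ 0.7683 J/(g·K)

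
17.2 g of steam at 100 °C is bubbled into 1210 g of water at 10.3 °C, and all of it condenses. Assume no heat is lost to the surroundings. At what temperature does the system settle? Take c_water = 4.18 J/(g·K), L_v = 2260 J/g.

T_f ≈ 19.1 °C

Net heat exchanged in the isolated system is zero:
latent heat released on condensation: 17.2×2260 = 38872
  condensed water 100 °C→T: 71.9(T − 100)
  original water: 5057.8(T − 10.3)
5129.7 T = 38872 + 7189.6 + 52095 = 98157
T ≈ 19.14 °C (< 100 °C, so full condensation is consistent).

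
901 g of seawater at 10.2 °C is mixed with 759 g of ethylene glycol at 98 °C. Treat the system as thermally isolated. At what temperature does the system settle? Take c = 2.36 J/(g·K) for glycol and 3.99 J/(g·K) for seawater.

|Q_glycol| = |Q_seawater|:
759*2.36*(98 − T) = 901*3.99*(T − 10.2)
1791.2(98 − T) = 3595(T − 10.2)
5386.2 T = 212210  ⇒  T ≈ 39.40 °C

T_f ≈ 39.4 °C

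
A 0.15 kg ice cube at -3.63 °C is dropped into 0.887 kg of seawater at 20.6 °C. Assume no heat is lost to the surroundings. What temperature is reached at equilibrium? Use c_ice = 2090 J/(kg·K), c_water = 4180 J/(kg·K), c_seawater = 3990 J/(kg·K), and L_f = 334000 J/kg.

T_f ≈ 5.2 °C

Energy conservation, ΣQ = 0:
warm ice to 0 °C: 0.15×2090×(0 − (-3.63)) = 1138; latent heat to melt: 0.15×334000 = 50100; warm the meltwater: 627 T; seawater: 3539.1(T − 20.6)
4166.1 T = 72906 − 51238 = 21668
T ≈ 5.20 °C (positive, so assuming full melt was valid).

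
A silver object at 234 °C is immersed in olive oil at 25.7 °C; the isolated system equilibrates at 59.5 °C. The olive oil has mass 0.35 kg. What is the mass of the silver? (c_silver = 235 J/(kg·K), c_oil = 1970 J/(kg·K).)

Energy conservation, ΣQ = 0:
m×235×(59.5 − 234) + 0.35×1970×(59.5 − 25.7) = 0
-41008 m = -23305
m = -23305/-41008 ≈ 0.5683 kg

m ≈ 0.568 kg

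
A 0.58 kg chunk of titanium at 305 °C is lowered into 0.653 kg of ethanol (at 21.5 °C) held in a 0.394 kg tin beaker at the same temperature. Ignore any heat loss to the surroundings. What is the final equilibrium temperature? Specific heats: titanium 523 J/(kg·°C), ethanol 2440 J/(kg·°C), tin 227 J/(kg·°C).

With ΣQ=0 the equilibrium temperature is the m·c-weighted mean:
T_f = (303.34×305 + 1593.3×21.5 + 89.44×21.5) / (303.34 + 1593.3 + 89.44)
    = 128698 / 1986.1 ≈ 64.80 °C

T_f ≈ 64.8 °C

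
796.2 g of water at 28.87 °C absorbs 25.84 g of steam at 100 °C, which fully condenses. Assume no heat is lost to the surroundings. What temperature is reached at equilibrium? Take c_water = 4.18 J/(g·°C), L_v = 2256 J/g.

T_f ≈ 48.1 °C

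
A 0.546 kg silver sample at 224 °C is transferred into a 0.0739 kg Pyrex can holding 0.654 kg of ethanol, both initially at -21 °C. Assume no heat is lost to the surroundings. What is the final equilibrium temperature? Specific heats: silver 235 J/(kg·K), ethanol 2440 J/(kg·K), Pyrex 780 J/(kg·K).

T_f ≈ -3.4 °C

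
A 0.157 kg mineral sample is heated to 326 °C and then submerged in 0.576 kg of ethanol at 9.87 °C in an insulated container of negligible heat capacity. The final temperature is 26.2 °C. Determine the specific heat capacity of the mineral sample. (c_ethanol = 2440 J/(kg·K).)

c ≈ 488 J/(kg·K)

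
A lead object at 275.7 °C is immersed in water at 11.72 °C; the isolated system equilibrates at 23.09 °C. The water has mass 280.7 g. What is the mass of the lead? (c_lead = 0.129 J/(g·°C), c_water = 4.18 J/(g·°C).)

m ≈ 409 g

|Q_lead| = |Q_water|:
m×0.129×(275.7 − 23.09) = 280.7×4.18×(23.09 − 11.72)
32.59 m = 13341  ⇒  m ≈ 409.4 g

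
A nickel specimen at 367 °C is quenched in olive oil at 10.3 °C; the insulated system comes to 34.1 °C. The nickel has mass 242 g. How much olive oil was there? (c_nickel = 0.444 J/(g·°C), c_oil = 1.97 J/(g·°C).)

m ≈ 763 g

Energy conservation, ΣQ = 0:
242×0.444×(34.1 − 367) + m×1.97×(34.1 − 10.3) = 0
46.89 m = 35769
m = 35769/46.89 ≈ 762.9 g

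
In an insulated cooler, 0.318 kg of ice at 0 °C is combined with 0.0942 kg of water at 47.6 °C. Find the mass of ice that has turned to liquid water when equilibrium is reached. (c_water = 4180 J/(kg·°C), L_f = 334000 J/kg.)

m_melted ≈ 0.0561 kg

Cooling the water to 0 °C releases 0.0942×4180×47.6 = 18743 J.
Melting all 0.318 kg of ice would need 0.318×334000 = 106212 J.
18743 J < 106212 J, so only part of the ice melts and the system sits at 0 °C.
m_melted×334000 = 18743  ⇒  m_melted ≈ 0.05612 kg.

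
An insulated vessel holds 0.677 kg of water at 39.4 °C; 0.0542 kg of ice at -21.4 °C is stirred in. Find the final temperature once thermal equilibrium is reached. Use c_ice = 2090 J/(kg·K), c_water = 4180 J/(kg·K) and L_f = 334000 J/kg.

Energy balance with sensible and latent terms:
ice -21.4→0 °C: 0.0542×2090×21.4 = 2424.1; latent heat to melt: 0.0542×334000 = 18103; warm the meltwater: 226.56 T; water cools: 0.677×4180×(T − 39.4) = 2829.9(T − 39.4)
3056.4 T = 111496 − 20527 = 90970
T ≈ 29.76 °C (positive, so assuming full melt was valid).

T_f ≈ 29.8 °C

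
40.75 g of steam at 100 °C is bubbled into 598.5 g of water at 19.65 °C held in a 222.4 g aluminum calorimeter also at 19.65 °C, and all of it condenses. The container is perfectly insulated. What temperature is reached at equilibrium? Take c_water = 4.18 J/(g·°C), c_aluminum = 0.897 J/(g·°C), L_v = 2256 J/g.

T_f ≈ 56.4 °C

Setting the total heat transfer to zero:
steam→water at 100 °C releases m L_v = 40.75·2256 = 91932
  condensed water 100 °C→T: 170.33(T − 100)
  water warms: 598.5·4.18·(T − 19.65) = 2501.7(T − 19.65)
  cup: 199.49(T − 19.65)
2871.6 T = 91932 + 17033 + 53079 = 162045
T ≈ 56.43 °C (< 100 °C, so full condensation is consistent).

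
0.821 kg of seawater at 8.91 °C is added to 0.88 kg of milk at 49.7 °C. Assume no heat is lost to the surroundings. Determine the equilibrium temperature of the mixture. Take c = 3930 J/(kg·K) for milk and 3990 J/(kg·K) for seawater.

Energy conservation, ΣQ = 0:
0.88*3930*(T − 49.7) + 0.821*3990*(T − 8.91) = 0
(3458.4 + 3275.8) T = 3458.4*49.7 + 3275.8*8.91
T = 201070 / 6734.2 = 29.9 °C

T_f ≈ 29.9 °C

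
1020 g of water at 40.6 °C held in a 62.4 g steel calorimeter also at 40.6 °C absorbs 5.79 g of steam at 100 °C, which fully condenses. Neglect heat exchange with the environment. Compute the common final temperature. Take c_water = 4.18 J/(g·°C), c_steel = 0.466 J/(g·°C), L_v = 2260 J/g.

Let T be the final temperature. ΣQ_i = 0:
steam→water at 100 °C releases m L_v = 5.79×2260 = 13085
  condensed water 100 °C→T: 24.2(T − 100)
  water warms: 1020×4.18×(T − 40.6) = 4263.6(T − 40.6)
  cup: 29.08(T − 40.6)
4316.9 T = 13085 + 2420.2 + 174283 = 189788
T ≈ 43.96 °C — below 100 °C, confirming all the steam condensed.

T_f ≈ 44.0 °C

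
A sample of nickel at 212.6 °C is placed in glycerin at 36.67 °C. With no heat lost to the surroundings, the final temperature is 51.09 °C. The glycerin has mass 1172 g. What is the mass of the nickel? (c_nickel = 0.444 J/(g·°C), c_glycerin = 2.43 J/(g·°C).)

m ≈ 573 g

Heat lost by the nickel = heat gained by the glycerin:
m×0.444×(212.6 − 51.09) = 1172×2.43×(51.09 − 36.67)
71.71 m = 41068  ⇒  m ≈ 572.7 g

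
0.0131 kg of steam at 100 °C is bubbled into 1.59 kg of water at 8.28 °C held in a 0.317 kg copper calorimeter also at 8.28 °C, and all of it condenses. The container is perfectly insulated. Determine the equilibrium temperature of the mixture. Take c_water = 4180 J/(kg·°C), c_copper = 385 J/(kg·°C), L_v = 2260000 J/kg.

Setting the total heat transfer to zero:
condense steam: −0.0131·2260000 = −29606
  condensate cools 100→T: 0.0131·4180·(T − 100) = 54.76(T − 100)
  water warms: 1.59·4180·(T − 8.28) = 6646.2(T − 8.28)
  copper cup: 0.317·385·(T − 8.28) = 122.05(T − 8.28)
6823 T = 29606 + 5475.8 + 56041 = 91123
T ≈ 13.36 °C, under the boiling point, so the assumption holds.

T_f ≈ 13.4 °C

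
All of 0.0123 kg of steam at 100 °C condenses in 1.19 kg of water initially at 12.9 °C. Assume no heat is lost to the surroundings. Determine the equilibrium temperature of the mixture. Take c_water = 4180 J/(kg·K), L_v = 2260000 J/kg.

Energy conservation, ΣQ = 0:
condense steam: −0.0123×2260000 = −27798; condensate cools 100→T: 0.0123×4180×(T − 100) = 51.41(T − 100); original water: 4974.2(T − 12.9)
5025.6 T = 27798 + 5141.4 + 64167 = 97107
T ≈ 19.32 °C, under the boiling point, so the assumption holds.

T_f ≈ 19.3 °C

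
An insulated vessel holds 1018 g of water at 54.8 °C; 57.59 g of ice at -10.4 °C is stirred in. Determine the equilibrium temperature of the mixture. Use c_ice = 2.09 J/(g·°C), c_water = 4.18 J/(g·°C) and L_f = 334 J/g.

T_f ≈ 47.3 °C

Conservation of energy gives ΣQ = 0:
warm ice to 0 °C: 57.59·2.09·(0 − (-10.4)) = 1251.8
  latent heat to melt: 57.59·334 = 19235
  warm the meltwater: 240.73 T
  water cools: 1018·4.18·(T − 54.8) = 4255.2(T − 54.8)
4496 T = 233187 − 20487 = 212700
T ≈ 47.31 °C — above 0 °C, consistent with complete melting.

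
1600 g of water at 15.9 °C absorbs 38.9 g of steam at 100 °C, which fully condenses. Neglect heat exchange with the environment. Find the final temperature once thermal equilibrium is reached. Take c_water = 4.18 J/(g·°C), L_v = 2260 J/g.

Energy balance with sensible and latent terms:
steam→water at 100 °C releases m L_v = 38.9·2260 = 87914
  condensed water 100 °C→T: 162.6(T − 100)
  water warms: 1600·4.18·(T − 15.9) = 6688(T − 15.9)
6850.6 T = 87914 + 16260 + 106339 = 210513
T ≈ 30.73 °C, under the boiling point, so the assumption holds.

T_f ≈ 30.7 °C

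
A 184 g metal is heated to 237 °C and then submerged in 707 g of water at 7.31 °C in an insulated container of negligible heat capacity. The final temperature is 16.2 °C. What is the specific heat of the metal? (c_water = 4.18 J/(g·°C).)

Heat lost by the metal = heat gained by the water:
184·c·(237 − 16.2) = 707·4.18·(16.2 − 7.31)
40627 c = 26272  ⇒  c ≈ 0.6467 J/(g·°C)

c ≈ 0.647 J/(g·°C)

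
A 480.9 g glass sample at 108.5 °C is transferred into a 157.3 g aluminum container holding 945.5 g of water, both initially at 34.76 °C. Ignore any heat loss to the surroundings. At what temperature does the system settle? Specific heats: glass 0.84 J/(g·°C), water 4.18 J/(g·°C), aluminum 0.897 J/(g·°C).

T_f ≈ 41.4 °C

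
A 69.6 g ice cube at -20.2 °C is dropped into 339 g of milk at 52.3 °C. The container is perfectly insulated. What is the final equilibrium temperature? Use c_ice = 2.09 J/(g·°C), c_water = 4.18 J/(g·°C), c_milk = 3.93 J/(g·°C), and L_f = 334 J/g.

T_f ≈ 26.8 °C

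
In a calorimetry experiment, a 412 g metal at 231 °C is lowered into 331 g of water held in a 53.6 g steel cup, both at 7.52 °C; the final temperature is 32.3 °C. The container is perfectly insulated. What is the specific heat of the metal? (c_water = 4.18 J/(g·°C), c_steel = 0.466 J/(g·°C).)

c ≈ 0.426 J/(g·°C)

Taking heat into each body as positive, Σ m c ΔT = 0:
412×c×(32.3 − 231) + 331×4.18×(32.3 − 7.52) + 53.6×0.466×(32.3 − 7.52) = 0
-81864 c = -34904
c = -34904/-81864 ≈ 0.4264 J/(g·°C)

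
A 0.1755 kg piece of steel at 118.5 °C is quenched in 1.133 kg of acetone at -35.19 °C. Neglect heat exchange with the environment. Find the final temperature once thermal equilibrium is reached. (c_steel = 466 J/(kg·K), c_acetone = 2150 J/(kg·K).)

T_f ≈ -30.2 °C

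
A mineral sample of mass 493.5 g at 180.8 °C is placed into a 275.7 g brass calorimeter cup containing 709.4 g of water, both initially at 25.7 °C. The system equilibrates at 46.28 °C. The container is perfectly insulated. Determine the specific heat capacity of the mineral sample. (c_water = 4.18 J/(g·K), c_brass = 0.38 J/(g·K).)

c ≈ 0.952 J/(g·K)

Taking heat into each body as positive, Σ m c ΔT = 0:
493.5·c·(46.28 − 180.8) + 709.4·4.18·(46.28 − 25.7) + 275.7·0.38·(46.28 − 25.7) = 0
-66386 c = -63182
c = -63182/-66386 ≈ 0.9517 J/(g·K)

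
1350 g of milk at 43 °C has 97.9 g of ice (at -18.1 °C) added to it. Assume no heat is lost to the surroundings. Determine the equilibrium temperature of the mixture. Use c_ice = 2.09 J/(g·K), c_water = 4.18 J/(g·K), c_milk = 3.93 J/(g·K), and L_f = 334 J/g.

Conservation of energy gives ΣQ = 0:
ice -18.1→0 °C: 97.9·2.09·18.1 = 3703.5; melt ice: 97.9·334 = 32699; meltwater 0→T: 97.9·4.18·T = 409.22 T; milk cools: 1350·3.93·(T − 43) = 5305.5(T − 43)
5714.7 T = 228136 − 36402 = 191734
T ≈ 33.55 °C. Since T > 0 °C, the all-ice-melts assumption holds.

T_f ≈ 33.6 °C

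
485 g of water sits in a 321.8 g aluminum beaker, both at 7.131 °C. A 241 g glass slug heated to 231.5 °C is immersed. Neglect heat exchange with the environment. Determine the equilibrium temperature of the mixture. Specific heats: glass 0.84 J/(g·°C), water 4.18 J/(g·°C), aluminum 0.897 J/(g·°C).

Setting the total heat transfer to zero:
241×0.84×(T − 231.5) + 485×4.18×(T − 7.131) + 321.8×0.897×(T − 7.131) = 0
202.44(T − 231.5) + 2027.3(T − 7.131) + 288.65(T − 7.131) = 0
2518.4 T = 63380
T ≈ 25.17 °C

T_f ≈ 25.2 °C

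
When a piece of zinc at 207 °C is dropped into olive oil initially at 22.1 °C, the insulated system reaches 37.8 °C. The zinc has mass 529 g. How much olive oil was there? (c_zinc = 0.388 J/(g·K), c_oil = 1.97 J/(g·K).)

m ≈ 1120 g

Heat lost by the zinc = heat gained by the oil:
529×0.388×(207 − 37.8) = m×1.97×(37.8 − 22.1)
30.93 m = 34729  ⇒  m ≈ 1123 g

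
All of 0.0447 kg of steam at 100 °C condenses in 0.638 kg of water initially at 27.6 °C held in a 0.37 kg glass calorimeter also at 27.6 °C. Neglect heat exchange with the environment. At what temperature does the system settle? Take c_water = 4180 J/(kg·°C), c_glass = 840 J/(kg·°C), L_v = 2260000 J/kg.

Energy balance with sensible and latent terms:
steam→water at 100 °C releases m L_v = 0.0447·2260000 = 101022
  condensate cools 100→T: 0.0447·4180·(T − 100) = 186.85(T − 100)
  water warms: 0.638·4180·(T − 27.6) = 2666.8(T − 27.6)
  glass cup: 0.37·840·(T − 27.6) = 310.8(T − 27.6)
3164.5 T = 101022 + 18685 + 82183 = 201889
T ≈ 63.80 °C, under the boiling point, so the assumption holds.

T_f ≈ 63.8 °C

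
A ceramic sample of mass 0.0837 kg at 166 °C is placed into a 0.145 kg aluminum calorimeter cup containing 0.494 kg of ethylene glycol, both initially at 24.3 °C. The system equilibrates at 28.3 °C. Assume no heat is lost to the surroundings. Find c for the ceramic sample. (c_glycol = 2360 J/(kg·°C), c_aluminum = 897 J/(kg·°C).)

c ≈ 450 J/(kg·°C)

Taking heat into each body as positive, Σ m c ΔT = 0:
0.0837×c×(28.3 − 166) + 0.494×2360×(28.3 − 24.3) + 0.145×897×(28.3 − 24.3) = 0
-11.53 c = -5183.6
c = -5183.6/-11.53 ≈ 449.8 J/(kg·°C)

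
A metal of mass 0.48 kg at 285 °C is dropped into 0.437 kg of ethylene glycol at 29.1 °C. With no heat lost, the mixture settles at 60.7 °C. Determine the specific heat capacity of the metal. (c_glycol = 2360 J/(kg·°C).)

Let T be the final temperature. ΣQ_i = 0:
0.48×c×(60.7 − 285) + 0.437×2360×(60.7 − 29.1) = 0
-107.66 c = -32590
c = -32590/-107.66 ≈ 302.7 J/(kg·°C)

c ≈ 303 J/(kg·°C)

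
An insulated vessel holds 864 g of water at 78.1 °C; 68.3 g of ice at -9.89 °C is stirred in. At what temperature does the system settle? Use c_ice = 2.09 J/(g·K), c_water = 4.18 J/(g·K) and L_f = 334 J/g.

T_f ≈ 66.2 °C

Net heat exchanged in the isolated system is zero:
ice -9.89→0 °C: 68.3×2.09×9.89 = 1411.8
  latent heat to melt: 68.3×334 = 22812
  meltwater 0→T: 68.3×4.18×T = 285.49 T
  water cools: 864×4.18×(T − 78.1) = 3611.5(T − 78.1)
3897 T = 282060 − 24224 = 257836
T ≈ 66.16 °C — above 0 °C, consistent with complete melting.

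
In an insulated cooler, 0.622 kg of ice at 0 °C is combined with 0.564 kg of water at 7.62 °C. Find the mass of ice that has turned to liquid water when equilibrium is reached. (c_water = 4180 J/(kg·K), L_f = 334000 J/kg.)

Water can give up m c ΔT = 0.564×4180×7.62 = 17964 J before reaching 0 °C.
To melt every bit of ice: 0.622×334000 = 207748 J.
That's not enough to melt it all — equilibrium is at 0 °C with ice remaining.
m_melt = 17964 / L_f = 0.05379 kg.

m_melted ≈ 0.0538 kg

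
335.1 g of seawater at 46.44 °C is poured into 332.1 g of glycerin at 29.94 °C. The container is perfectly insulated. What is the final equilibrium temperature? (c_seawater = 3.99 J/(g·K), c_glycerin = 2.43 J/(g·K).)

T_f ≈ 40.2 °C

T_f is the heat-capacity-weighted average of the initial temperatures:
T_f = (1337×46.44 + 807×29.94) / (1337 + 807)
    = 86254 / 2144.1 ≈ 40.23 °C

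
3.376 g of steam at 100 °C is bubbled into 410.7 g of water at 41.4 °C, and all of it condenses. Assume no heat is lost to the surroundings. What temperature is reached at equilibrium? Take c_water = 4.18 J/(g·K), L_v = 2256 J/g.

T_f ≈ 46.3 °C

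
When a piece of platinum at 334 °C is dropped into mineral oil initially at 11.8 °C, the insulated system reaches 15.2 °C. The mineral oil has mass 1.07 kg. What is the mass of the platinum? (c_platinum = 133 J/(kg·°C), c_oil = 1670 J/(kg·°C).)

|Q_platinum| = |Q_oil|:
m×133×(334 − 15.2) = 1.07×1670×(15.2 − 11.8)
42400 m = 6075.5  ⇒  m ≈ 0.1433 kg

m ≈ 0.143 kg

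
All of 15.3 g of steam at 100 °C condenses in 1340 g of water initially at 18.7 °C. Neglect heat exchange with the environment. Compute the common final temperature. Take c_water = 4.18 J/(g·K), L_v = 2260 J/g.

Let T be the final temperature. ΣQ_i = 0:
steam→water at 100 °C releases m L_v = 15.3×2260 = 34578; condensed water 100 °C→T: 63.95(T − 100); original water: 5601.2(T − 18.7)
5665.2 T = 34578 + 6395.4 + 104742 = 145716
T ≈ 25.72 °C, under the boiling point, so the assumption holds.

T_f ≈ 25.7 °C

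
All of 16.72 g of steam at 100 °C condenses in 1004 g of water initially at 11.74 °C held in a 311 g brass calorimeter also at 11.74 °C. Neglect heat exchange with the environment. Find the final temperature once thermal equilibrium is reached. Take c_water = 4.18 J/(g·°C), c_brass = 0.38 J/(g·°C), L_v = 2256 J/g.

T_f ≈ 21.7 °C

Energy balance with sensible and latent terms:
latent heat released on condensation: 16.72×2256 = 37720; condensed water 100 °C→T: 69.89(T − 100); water warms: 1004×4.18×(T − 11.74) = 4196.7(T − 11.74); brass cup: 311×0.38×(T − 11.74) = 118.18(T − 11.74)
4384.8 T = 37720 + 6989 + 50657 = 95366
T ≈ 21.75 °C (< 100 °C, so full condensation is consistent).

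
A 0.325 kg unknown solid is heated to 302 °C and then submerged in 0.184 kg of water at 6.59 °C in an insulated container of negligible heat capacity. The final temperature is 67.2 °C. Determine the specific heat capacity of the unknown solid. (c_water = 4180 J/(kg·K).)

Setting the total heat transfer to zero:
0.325×c×(67.2 − 302) + 0.184×4180×(67.2 − 6.59) = 0
-76.31 c = -46616
c = -46616/-76.31 ≈ 610.9 J/(kg·K)

c ≈ 611 J/(kg·K)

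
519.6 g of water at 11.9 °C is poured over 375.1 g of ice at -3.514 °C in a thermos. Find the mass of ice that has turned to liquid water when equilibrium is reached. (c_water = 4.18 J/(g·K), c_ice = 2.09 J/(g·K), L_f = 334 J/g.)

m_melted ≈ 69.1 g

Water can give up m c ΔT = 519.6×4.18×11.9 = 25846 J before reaching 0 °C.
Of that, 375.1×2.09×3.514 = 2754.8 J goes to bring the ice to 0 °C, leaving 23091 J.
To melt every bit of ice: 375.1×334 = 125283 J.
23091 J < 125283 J, so only part of the ice melts and the system sits at 0 °C.
m_melt = 23091 / L_f = 69.14 g.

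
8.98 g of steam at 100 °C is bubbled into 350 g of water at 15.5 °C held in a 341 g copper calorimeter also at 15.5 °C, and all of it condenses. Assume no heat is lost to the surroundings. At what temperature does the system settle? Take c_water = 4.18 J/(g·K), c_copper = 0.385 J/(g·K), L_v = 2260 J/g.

Conservation of energy gives ΣQ = 0:
steam→water at 100 °C releases m L_v = 8.98·2260 = 20295; condensed water 100 °C→T: 37.54(T − 100); original water: 1463(T − 15.5); cup: 131.28(T − 15.5)
1631.8 T = 20295 + 3753.6 + 24711 = 48760
T ≈ 29.88 °C (< 100 °C, so full condensation is consistent).

T_f ≈ 29.9 °C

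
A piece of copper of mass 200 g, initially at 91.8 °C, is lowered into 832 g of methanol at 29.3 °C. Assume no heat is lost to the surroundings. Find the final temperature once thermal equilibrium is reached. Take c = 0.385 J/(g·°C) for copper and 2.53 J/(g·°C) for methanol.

T_f ≈ 31.5 °C

Let T be the final temperature. ΣQ_i = 0:
200*0.385*(T − 91.8) + 832*2.53*(T − 29.3) = 0
2182 T = 68744
T = 68744/2182 ≈ 31.51 °C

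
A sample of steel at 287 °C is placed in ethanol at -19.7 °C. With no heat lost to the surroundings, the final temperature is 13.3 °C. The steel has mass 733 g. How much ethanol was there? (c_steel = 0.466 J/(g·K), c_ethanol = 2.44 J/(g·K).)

|Q_steel| = |Q_ethanol|:
733·0.466·(287 − 13.3) = m·2.44·(13.3 − (-19.7))
80.52 m = 93490  ⇒  m ≈ 1161 g

m ≈ 1160 g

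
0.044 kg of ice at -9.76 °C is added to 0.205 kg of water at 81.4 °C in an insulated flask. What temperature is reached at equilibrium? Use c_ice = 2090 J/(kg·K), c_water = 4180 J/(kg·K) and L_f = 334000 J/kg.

Net heat exchanged in the isolated system is zero:
ice -9.76→0 °C: 0.044·2090·9.76 = 897.53
  fusion: m_ice L_f = 0.044·334000 = 14696
  warm the meltwater: 183.92 T
  water cools: 0.205·4180·(T − 81.4) = 856.9(T − 81.4)
1040.8 T = 69752 − 15594 = 54158
T ≈ 52.03 °C. Since T > 0 °C, the all-ice-melts assumption holds.

T_f ≈ 52.0 °C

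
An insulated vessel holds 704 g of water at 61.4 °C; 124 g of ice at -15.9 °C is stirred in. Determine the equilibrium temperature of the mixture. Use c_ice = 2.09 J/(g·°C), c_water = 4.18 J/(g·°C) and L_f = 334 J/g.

T_f ≈ 39.0 °C

Heat gained plus heat lost sum to zero:
ice -15.9→0 °C: 124·2.09·15.9 = 4120.6; latent heat to melt: 124·334 = 41416; warm the meltwater: 518.32 T; water: 2942.7(T − 61.4)
3461 T = 180683 − 45537 = 135146
T ≈ 39.05 °C (positive, so assuming full melt was valid).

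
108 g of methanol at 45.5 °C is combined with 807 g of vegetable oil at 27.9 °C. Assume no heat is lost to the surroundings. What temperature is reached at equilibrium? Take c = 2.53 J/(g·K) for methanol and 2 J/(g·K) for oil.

Set heat shed by the hot body equal to heat absorbed by the cold body:
108*2.53*(45.5 − T) = 807*2*(T − 27.9)
273.24(45.5 − T) = 1614(T − 27.9)
1887.2 T = 57463  ⇒  T ≈ 30.45 °C

T_f ≈ 30.4 °C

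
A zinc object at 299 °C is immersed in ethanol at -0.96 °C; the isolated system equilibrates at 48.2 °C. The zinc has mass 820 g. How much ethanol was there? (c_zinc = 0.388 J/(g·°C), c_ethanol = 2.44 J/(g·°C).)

Heat gained plus heat lost sum to zero:
820×0.388×(48.2 − 299) + m×2.44×(48.2 − (-0.96)) = 0
119.95 m = 79795
m = 79795/119.95 ≈ 665.2 g

m ≈ 665 g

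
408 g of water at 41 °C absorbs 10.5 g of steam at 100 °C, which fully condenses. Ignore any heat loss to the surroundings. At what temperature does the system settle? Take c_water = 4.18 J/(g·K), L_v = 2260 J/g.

T_f ≈ 56.0 °C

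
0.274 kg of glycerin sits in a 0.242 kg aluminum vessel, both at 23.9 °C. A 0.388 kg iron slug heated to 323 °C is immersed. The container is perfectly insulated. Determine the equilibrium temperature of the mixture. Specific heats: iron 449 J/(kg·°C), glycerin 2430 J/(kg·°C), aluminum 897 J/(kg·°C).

T_f = Σ m_i c_i T_i / Σ m_i c_i:
T_f = (174.21×323 + 665.82×23.9 + 217.07×23.9) / (174.21 + 665.82 + 217.07)
    = 77372 / 1057.1 ≈ 73.19 °C

T_f ≈ 73.2 °C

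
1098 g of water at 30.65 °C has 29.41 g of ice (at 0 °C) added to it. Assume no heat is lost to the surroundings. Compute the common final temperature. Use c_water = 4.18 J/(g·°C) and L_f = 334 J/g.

Energy balance with sensible and latent terms:
melt ice: 29.41×334 = 9822.9
  warm the meltwater: 122.93 T
  water: 4589.6(T − 30.65)
4712.6 T = 140672 − 9822.9 = 130850
T ≈ 27.77 °C (positive, so assuming full melt was valid).

T_f ≈ 27.8 °C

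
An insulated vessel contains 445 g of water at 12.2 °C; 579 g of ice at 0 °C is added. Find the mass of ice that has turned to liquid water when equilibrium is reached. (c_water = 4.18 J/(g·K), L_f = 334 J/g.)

m_melted ≈ 67.9 g

Water can give up m c ΔT = 445×4.18×12.2 = 22693 J before reaching 0 °C.
Fully melting the ice requires m_ice L_f = 579×334 = 193386 J.
22693 J < 193386 J, so only part of the ice melts and the system sits at 0 °C.
m_melt = 22693 / L_f = 67.94 g.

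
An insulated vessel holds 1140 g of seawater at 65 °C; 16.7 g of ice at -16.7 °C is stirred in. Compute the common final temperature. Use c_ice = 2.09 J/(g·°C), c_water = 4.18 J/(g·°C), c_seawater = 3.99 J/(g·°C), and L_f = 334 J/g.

T_f ≈ 62.7 °C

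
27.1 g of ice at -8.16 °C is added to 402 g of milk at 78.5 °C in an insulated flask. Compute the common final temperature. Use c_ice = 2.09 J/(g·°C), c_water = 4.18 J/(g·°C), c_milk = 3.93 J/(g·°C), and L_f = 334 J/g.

T_f ≈ 67.6 °C

Energy balance with sensible and latent terms:
ice -8.16→0 °C: 27.1·2.09·8.16 = 462.17; fusion: m_ice L_f = 27.1·334 = 9051.4; meltwater 0→T: 27.1·4.18·T = 113.28 T; milk cools: 402·3.93·(T − 78.5) = 1579.9(T − 78.5)
1693.1 T = 124019 − 9513.6 = 114505
T ≈ 67.63 °C (positive, so assuming full melt was valid).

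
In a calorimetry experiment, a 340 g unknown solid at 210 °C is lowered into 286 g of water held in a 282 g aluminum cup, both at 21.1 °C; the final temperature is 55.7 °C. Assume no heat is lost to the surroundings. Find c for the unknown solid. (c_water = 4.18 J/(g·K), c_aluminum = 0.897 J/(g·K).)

c ≈ 0.955 J/(g·K)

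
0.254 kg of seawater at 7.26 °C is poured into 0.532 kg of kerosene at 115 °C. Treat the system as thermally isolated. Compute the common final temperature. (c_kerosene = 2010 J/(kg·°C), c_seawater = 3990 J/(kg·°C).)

T_f is the heat-capacity-weighted average of the initial temperatures:
T_f = (1069.3*115 + 1013.5*7.26) / (1069.3 + 1013.5)
    = 130330 / 2082.8 ≈ 62.57 °C

T_f ≈ 62.6 °C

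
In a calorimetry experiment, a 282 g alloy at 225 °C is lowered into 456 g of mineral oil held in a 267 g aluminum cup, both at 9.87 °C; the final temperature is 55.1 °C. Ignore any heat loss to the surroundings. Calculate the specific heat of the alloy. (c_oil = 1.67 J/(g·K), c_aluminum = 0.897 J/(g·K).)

Net heat exchanged in the isolated system is zero:
282·c·(55.1 − 225) + 456·1.67·(55.1 − 9.87) + 267·0.897·(55.1 − 9.87) = 0
-47912 c = -45276
c = -45276/-47912 ≈ 0.945 J/(g·K)

c ≈ 0.945 J/(g·K)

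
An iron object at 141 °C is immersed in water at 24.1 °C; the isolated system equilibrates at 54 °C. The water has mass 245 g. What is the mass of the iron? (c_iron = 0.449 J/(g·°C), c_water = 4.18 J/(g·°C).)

m ≈ 784 g

Let T be the final temperature. ΣQ_i = 0:
m·0.449·(54 − 141) + 245·4.18·(54 − 24.1) = 0
-39.06 m = -30621
m = -30621/-39.06 ≈ 783.9 g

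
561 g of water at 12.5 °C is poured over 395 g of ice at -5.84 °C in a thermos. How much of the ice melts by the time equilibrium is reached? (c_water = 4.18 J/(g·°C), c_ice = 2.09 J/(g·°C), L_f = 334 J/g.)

Cooling the water to 0 °C releases 561×4.18×12.5 = 29312 J.
Of that, 395×2.09×5.84 = 4821.2 J goes to bring the ice to 0 °C, leaving 24491 J.
Melting all 395 g of ice would need 395×334 = 131930 J.
Since 24491 < 131930 J, not all the ice melts; equilibrium is at 0 °C.
m_melted×334 = 24491  ⇒  m_melted ≈ 73.33 g.

m_melted ≈ 73.3 g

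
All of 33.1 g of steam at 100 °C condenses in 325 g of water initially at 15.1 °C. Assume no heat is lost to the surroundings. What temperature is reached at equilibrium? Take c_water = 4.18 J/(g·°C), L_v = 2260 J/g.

T_f ≈ 72.9 °C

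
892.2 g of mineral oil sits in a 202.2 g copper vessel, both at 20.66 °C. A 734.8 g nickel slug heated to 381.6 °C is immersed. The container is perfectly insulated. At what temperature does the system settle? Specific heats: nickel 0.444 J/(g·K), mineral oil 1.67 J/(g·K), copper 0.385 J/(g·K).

Heat gained plus heat lost sum to zero:
734.8·0.444·(T − 381.6) + 892.2·1.67·(T − 20.66) + 202.2·0.385·(T − 20.66) = 0
1894.1 T = 156889
T = 156889 / 1894.1 = 82.8 °C

T_f ≈ 82.8 °C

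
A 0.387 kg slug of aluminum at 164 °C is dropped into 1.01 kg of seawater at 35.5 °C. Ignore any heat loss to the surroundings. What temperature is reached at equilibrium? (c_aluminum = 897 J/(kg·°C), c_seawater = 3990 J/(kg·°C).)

T_f ≈ 45.7 °C

|Q_aluminum| = |Q_seawater|:
0.387×897×(164 − T) = 1.01×3990×(T − 35.5)
347.14(164 − T) = 4029.9(T − 35.5)
4377 T = 199992  ⇒  T ≈ 45.69 °C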